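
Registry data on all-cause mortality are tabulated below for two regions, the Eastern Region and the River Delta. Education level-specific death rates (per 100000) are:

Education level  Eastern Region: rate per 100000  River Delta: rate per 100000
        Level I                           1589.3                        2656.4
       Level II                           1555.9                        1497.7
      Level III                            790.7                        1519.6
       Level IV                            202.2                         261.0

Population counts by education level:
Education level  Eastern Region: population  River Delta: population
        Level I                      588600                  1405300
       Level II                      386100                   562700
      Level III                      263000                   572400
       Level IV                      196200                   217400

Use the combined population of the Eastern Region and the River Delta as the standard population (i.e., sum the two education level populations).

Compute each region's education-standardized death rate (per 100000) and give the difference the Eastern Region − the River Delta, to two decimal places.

Combined standard total = 4191700; weights = 0.4757, 0.2264, 0.1993, 0.0987.
The Eastern Region: 0.4757×1589.3 + 0.2264×1555.9 + 0.1993×790.7 + 0.0987×202.2 = 1285.7132 per 100000.
The River Delta: 0.4757×2656.4 + 0.2264×1497.7 + 0.1993×1519.6 + 0.0987×261.0 = 1931.2062 per 100000.
Difference = 1285.7132 − 1931.2062 = -645.4931.

-645.49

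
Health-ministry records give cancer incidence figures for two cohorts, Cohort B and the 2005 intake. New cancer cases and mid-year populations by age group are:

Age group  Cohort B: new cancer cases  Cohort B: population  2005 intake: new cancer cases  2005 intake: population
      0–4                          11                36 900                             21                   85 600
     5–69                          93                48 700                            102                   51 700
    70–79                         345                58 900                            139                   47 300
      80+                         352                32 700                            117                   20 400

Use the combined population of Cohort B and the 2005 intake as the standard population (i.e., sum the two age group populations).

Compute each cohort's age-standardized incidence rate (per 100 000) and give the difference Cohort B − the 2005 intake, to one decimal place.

151.0

Age-specific rates per 100 000 for Cohort B: 29.81, 190.97, 585.74, 1076.45.
For the 2005 intake: 24.53, 197.29, 293.87, 573.53.
Combined standard total = 382 200; weights = 0.3205, 0.2627, 0.2779, 0.1389.
Cohort B: 0.3205×29.81 + 0.2627×190.97 + 0.2779×585.74 + 0.1389×1076.45 = 372.0296 per 100 000.
The 2005 intake: 0.3205×24.53 + 0.2627×197.29 + 0.2779×293.87 + 0.1389×573.53 = 221.0274 per 100 000.
Difference = 372.0296 − 221.0274 = 151.0022.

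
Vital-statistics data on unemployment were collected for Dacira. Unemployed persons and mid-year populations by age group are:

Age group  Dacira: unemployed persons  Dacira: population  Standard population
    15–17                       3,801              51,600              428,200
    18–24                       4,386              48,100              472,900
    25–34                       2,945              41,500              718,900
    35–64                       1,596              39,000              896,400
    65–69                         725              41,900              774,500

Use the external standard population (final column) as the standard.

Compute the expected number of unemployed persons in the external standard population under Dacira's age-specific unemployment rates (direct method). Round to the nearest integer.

Age-specific rates per 1,000 for Dacira: 73.663, 91.185, 70.964, 40.923, 17.303.
Expected unemployed persons = Σ (standard pop × age-specific rate ÷ 1,000)
= 428,200×73.663/1,000 + 472,900×91.185/1,000 + 718,900×70.964/1,000 + 896,400×40.923/1,000 + 774,500×17.303/1,000
= 31542.41 + 43121.40 + 51015.92 + 36683.45 + 13401.25 = 175764.42.

175764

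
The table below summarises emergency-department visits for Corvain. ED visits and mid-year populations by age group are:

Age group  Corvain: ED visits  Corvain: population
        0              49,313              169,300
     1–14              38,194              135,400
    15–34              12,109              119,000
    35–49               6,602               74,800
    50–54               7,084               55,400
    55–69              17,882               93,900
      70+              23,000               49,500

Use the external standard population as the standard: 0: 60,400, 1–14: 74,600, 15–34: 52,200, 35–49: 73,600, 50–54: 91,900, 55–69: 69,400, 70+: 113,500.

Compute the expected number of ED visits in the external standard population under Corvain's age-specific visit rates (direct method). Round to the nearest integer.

128149

Age-specific rates per 1,000 for Corvain: 291.276, 282.083, 101.756, 88.262, 127.870, 190.437, 464.646.
Expected ED visits = Σ (standard pop × age-specific rate ÷ 1,000)
= 60,400×291.276/1,000 + 74,600×282.083/1,000 + 52,200×101.756/1,000 + 73,600×88.262/1,000 + 91,900×127.870/1,000 + 69,400×190.437/1,000 + 113,500×464.646/1,000
= 17593.06 + 21043.37 + 5311.68 + 6496.09 + 11751.26 + 13216.30 + 52737.37 = 128149.13.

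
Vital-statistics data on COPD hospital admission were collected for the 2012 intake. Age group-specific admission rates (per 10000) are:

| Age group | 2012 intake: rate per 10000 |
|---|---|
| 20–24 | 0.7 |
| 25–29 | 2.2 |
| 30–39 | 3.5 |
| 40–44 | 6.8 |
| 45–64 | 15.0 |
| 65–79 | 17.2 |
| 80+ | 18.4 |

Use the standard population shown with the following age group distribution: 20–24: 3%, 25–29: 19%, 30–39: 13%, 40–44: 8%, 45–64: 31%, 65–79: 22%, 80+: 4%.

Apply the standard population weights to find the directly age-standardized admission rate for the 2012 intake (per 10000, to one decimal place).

10.6

Standard weights: 0.03, 0.19, 0.13, 0.08, 0.31, 0.22, 0.04.
Standardized rate: 0.0300×0.7 + 0.1900×2.2 + 0.1300×3.5 + 0.0800×6.8 + 0.3100×15.0 + 0.2200×17.2 + 0.0400×18.4 = 10.6080 per 10000.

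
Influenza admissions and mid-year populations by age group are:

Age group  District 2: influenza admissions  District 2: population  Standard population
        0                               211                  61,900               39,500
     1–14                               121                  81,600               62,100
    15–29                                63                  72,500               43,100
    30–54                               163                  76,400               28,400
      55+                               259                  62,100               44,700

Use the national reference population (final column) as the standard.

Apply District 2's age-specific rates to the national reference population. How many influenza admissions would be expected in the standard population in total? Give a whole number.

Age-specific rates per 100,000 for District 2: 340.87, 148.28, 86.90, 213.35, 417.07.
Expected influenza admissions = Σ (standard pop × age-specific rate ÷ 100,000)
= 39,500×340.87/100,000 + 62,100×148.28/100,000 + 43,100×86.90/100,000 + 28,400×213.35/100,000 + 44,700×417.07/100,000
= 134.64 + 92.08 + 37.45 + 60.59 + 186.43 = 511.20.

511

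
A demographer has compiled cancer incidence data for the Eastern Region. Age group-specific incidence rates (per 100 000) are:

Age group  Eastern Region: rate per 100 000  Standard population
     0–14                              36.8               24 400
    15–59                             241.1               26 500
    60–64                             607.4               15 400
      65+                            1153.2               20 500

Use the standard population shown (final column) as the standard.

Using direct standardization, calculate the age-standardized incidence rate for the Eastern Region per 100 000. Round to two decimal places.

464.07

Standard total = 86 800; weights = 0.2811, 0.3053, 0.1774, 0.2362.
Standardized rate: 0.2811×36.8 + 0.3053×241.1 + 0.1774×607.4 + 0.2362×1153.2 = 464.0741 per 100 000.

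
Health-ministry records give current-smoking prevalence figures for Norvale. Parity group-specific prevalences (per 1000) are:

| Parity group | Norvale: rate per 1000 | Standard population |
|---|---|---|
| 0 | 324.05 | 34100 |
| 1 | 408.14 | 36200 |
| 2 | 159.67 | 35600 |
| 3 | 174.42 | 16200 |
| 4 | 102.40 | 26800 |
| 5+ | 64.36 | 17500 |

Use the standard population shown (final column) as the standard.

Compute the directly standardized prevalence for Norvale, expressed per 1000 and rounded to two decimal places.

Standard total = 166400; weights = 0.2049, 0.2175, 0.2139, 0.0974, 0.1611, 0.1052.
Standardized rate: 0.2049×324.05 + 0.2175×408.14 + 0.2139×159.67 + 0.0974×174.42 + 0.1611×102.40 + 0.1052×64.36 = 229.5989 per 1000.

229.60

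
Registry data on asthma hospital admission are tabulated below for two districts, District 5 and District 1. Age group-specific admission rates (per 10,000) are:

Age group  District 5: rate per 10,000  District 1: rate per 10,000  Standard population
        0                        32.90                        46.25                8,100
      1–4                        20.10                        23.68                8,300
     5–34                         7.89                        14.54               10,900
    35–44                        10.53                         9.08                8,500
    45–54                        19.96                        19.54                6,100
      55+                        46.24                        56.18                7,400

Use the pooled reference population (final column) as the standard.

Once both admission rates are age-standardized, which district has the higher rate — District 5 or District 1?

District 1

Standard total = 49,300; weights = 0.1643, 0.1684, 0.2211, 0.1724, 0.1237, 0.1501.
District 5: 0.1643×32.90 + 0.1684×20.10 + 0.2211×7.89 + 0.1724×10.53 + 0.1237×19.96 + 0.1501×46.24 = 21.7598 per 10,000.
District 1: 0.1643×46.25 + 0.1684×23.68 + 0.2211×14.54 + 0.1724×9.08 + 0.1237×19.54 + 0.1501×56.18 = 27.2162 per 10,000.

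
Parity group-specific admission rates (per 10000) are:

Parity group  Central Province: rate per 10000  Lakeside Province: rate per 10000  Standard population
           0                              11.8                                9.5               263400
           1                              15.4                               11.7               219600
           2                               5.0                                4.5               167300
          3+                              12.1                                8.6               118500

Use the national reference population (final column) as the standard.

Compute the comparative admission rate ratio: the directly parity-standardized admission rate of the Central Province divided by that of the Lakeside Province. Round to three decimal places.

1.280

Standard total = 768800; weights = 0.3426, 0.2856, 0.2176, 0.1541.
The Central Province: 0.3426×11.8 + 0.2856×15.4 + 0.2176×5.0 + 0.1541×12.1 = 11.3948 per 10000.
The Lakeside Province: 0.3426×9.5 + 0.2856×11.7 + 0.2176×4.5 + 0.1541×8.6 = 8.9016 per 10000.
Ratio = 11.3948 ÷ 8.9016 = 1.28008.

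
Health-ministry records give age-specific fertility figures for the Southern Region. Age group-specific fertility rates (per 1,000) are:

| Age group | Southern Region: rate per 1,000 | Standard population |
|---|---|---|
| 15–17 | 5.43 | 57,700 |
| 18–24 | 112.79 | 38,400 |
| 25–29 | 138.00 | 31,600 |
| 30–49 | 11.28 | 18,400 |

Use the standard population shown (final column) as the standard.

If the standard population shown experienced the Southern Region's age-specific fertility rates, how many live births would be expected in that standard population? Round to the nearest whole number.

Expected live births = Σ (standard pop × age-specific rate ÷ 1,000)
= 57,700×5.43/1,000 + 38,400×112.79/1,000 + 31,600×138.00/1,000 + 18,400×11.28/1,000
= 313.31 + 4331.14 + 4360.80 + 207.55 = 9212.80.

9213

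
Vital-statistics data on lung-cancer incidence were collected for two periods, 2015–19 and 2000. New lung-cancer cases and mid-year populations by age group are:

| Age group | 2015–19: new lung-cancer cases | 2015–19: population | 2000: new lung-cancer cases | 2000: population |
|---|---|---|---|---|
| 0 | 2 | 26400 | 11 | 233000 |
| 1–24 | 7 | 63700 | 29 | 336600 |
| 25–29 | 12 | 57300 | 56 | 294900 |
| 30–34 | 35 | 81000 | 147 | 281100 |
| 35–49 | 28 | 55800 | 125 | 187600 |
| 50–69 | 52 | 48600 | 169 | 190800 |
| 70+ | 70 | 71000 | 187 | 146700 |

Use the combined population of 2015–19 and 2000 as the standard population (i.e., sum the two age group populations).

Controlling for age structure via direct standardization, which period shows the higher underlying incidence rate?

2000

Age-specific rates per 100000 for 2015–19: 7.58, 10.99, 20.94, 43.21, 50.18, 107.00, 98.59.
For 2000: 4.72, 8.62, 18.99, 52.29, 66.63, 88.57, 127.47.
Combined standard total = 2074500; weights = 0.1250, 0.1930, 0.1698, 0.1745, 0.1173, 0.1154, 0.1049.
2015–19: 0.1250×7.58 + 0.1930×10.99 + 0.1698×20.94 + 0.1745×43.21 + 0.1173×50.18 + 0.1154×107.00 + 0.1049×98.59 = 42.7467 per 100000.
2000: 0.1250×4.72 + 0.1930×8.62 + 0.1698×18.99 + 0.1745×52.29 + 0.1173×66.63 + 0.1154×88.57 + 0.1049×127.47 = 46.0210 per 100000.
The crude rates (51.02 vs 43.34) would put 2015–19 higher, but that reflects its age composition; once standardized to a common age structure, 2000 has the higher underlying rate.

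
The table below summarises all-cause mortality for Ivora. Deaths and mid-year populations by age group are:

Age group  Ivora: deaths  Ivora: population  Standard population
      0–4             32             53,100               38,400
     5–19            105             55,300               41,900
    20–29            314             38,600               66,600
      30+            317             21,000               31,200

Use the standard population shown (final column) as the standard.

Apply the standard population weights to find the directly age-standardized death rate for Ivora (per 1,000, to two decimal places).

Age-specific rates per 1,000 for Ivora: 0.603, 1.899, 8.135, 15.095.
Standard total = 178,100; weights = 0.2156, 0.2353, 0.3739, 0.1752.
Standardized rate: 0.2156×0.603 + 0.2353×1.899 + 0.3739×8.135 + 0.1752×15.095 = 6.2630 per 1,000.

6.26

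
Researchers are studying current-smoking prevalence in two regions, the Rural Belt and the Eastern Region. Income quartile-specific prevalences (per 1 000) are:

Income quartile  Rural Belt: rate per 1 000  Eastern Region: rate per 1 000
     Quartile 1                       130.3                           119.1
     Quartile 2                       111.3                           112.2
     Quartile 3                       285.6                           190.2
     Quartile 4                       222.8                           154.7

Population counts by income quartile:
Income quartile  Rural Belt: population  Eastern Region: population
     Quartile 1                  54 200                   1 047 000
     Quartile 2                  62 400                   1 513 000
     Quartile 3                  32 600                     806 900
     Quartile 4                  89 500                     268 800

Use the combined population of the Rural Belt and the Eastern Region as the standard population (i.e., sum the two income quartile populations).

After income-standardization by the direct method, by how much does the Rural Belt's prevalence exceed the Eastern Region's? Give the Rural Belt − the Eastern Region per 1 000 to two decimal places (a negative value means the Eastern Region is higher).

29.79

Combined standard total = 3 874 400; weights = 0.2842, 0.4066, 0.2167, 0.0925.
The Rural Belt: 0.2842×130.3 + 0.4066×111.3 + 0.2167×285.6 + 0.0925×222.8 = 164.7788 per 1 000.
The Eastern Region: 0.2842×119.1 + 0.4066×112.2 + 0.2167×190.2 + 0.0925×154.7 = 134.9924 per 1 000.
Difference = 164.7788 − 134.9924 = 29.7863.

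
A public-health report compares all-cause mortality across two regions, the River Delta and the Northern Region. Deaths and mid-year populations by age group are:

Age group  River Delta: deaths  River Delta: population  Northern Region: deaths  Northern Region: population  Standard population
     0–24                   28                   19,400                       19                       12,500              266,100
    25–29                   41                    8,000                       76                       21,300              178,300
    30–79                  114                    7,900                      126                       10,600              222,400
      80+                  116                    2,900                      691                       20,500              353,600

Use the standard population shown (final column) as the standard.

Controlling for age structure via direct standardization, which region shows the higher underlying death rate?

River Delta

Age-specific rates per 1,000 for the River Delta: 1.443, 5.125, 14.430, 40.000.
For the Northern Region: 1.520, 3.568, 11.887, 33.707.
Standard total = 1,020,400; weights = 0.2608, 0.1747, 0.2180, 0.3465.
The River Delta: 0.2608×1.443 + 0.1747×5.125 + 0.2180×14.430 + 0.3465×40.000 = 18.2783 per 1,000.
The Northern Region: 0.2608×1.520 + 0.1747×3.568 + 0.2180×11.887 + 0.3465×33.707 = 15.2912 per 1,000.
The crude rates (7.83 vs 14.05) would put the Northern Region higher, but that reflects its age composition; once standardized to a common age structure, the River Delta has the higher underlying rate.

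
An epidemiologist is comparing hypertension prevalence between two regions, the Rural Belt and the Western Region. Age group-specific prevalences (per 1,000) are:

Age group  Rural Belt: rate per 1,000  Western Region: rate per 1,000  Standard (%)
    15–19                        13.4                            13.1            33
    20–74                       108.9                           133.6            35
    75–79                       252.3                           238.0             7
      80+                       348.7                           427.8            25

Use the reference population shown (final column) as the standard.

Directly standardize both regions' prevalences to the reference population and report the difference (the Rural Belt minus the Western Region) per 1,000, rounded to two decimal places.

Standard weights: 0.33, 0.35, 0.07, 0.25.
The Rural Belt: 0.3300×13.4 + 0.3500×108.9 + 0.0700×252.3 + 0.2500×348.7 = 147.3730 per 1,000.
The Western Region: 0.3300×13.1 + 0.3500×133.6 + 0.0700×238.0 + 0.2500×427.8 = 174.6930 per 1,000.
Difference = 147.3730 − 174.6930 = -27.3200.

-27.32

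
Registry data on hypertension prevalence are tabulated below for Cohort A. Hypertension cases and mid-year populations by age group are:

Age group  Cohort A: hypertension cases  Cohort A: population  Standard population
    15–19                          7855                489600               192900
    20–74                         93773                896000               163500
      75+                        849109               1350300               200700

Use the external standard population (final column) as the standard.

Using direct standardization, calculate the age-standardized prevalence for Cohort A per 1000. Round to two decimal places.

262.81

Age-specific rates per 1000 for Cohort A: 16.044, 104.657, 628.830.
Standard total = 557100; weights = 0.3463, 0.2935, 0.3603.
Standardized rate: 0.3463×16.044 + 0.2935×104.657 + 0.3603×628.830 = 262.8118 per 1000.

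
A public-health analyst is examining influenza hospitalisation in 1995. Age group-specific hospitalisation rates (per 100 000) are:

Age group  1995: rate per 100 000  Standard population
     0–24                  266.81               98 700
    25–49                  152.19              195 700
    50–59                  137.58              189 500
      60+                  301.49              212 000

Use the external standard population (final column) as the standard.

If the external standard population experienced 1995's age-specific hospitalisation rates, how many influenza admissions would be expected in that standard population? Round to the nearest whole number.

1461

Expected influenza admissions = Σ (standard pop × age-specific rate ÷ 100 000)
= 98 700×266.81/100 000 + 195 700×152.19/100 000 + 189 500×137.58/100 000 + 212 000×301.49/100 000
= 263.34 + 297.84 + 260.71 + 639.16 = 1461.05.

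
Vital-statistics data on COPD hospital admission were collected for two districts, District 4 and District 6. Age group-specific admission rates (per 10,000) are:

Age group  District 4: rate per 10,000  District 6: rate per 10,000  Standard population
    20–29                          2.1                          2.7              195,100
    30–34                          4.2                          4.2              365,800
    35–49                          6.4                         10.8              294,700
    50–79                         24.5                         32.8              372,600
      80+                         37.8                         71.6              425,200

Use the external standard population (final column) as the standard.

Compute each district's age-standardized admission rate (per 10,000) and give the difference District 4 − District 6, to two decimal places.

Standard total = 1,653,400; weights = 0.1180, 0.2212, 0.1782, 0.2254, 0.2572.
District 4: 0.1180×2.1 + 0.2212×4.2 + 0.1782×6.4 + 0.2254×24.5 + 0.2572×37.8 = 17.5598 per 10,000.
District 6: 0.1180×2.7 + 0.2212×4.2 + 0.1782×10.8 + 0.2254×32.8 + 0.2572×71.6 = 28.9776 per 10,000.
Difference = 17.5598 − 28.9776 = -11.4177.

-11.42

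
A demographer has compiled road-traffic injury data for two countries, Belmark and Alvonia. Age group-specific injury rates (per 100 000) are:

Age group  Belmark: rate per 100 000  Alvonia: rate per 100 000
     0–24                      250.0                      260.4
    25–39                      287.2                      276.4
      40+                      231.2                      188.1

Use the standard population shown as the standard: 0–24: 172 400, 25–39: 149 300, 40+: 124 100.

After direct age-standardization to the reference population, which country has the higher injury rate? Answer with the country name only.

Standard total = 445 800; weights = 0.3867, 0.3349, 0.2784.
Belmark: 0.3867×250.0 + 0.3349×287.2 + 0.2784×231.2 = 257.2249 per 100 000.
Alvonia: 0.3867×260.4 + 0.3349×276.4 + 0.2784×188.1 = 245.6319 per 100 000.

Belmark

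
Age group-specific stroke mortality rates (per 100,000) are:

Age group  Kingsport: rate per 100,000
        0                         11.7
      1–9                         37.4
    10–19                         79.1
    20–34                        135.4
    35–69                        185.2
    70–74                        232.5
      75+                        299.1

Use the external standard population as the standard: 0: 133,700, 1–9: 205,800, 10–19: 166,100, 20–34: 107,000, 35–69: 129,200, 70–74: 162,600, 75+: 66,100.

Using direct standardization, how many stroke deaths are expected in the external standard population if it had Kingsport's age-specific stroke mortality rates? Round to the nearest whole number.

1184

Expected stroke deaths = Σ (standard pop × age-specific rate ÷ 100,000)
= 133,700×11.7/100,000 + 205,800×37.4/100,000 + 166,100×79.1/100,000 + 107,000×135.4/100,000 + 129,200×185.2/100,000 + 162,600×232.5/100,000 + 66,100×299.1/100,000
= 15.64 + 76.97 + 131.39 + 144.88 + 239.28 + 378.05 + 197.71 = 1183.90.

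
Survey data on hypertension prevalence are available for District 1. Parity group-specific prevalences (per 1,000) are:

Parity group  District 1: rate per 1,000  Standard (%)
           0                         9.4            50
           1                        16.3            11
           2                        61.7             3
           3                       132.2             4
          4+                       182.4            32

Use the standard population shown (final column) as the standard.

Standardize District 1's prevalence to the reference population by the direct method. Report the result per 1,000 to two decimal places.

Standard weights: 0.50, 0.11, 0.03, 0.04, 0.32.
Standardized rate: 0.5000×9.4 + 0.1100×16.3 + 0.0300×61.7 + 0.0400×132.2 + 0.3200×182.4 = 72.0000 per 1,000.

72.00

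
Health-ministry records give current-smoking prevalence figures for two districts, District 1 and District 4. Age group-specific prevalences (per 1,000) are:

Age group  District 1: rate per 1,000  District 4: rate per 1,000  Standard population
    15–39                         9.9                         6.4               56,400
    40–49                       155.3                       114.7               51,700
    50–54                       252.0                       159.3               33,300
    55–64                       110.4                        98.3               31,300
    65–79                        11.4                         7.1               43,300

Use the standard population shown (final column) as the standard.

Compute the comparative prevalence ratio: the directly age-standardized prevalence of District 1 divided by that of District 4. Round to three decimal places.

Standard total = 216,000; weights = 0.2611, 0.2394, 0.1542, 0.1449, 0.2005.
District 1: 0.2611×9.9 + 0.2394×155.3 + 0.1542×252.0 + 0.1449×110.4 + 0.2005×11.4 = 96.8894 per 1,000.
District 4: 0.2611×6.4 + 0.2394×114.7 + 0.1542×159.3 + 0.1449×98.3 + 0.2005×7.1 = 69.3512 per 1,000.
Ratio = 96.8894 ÷ 69.3512 = 1.39708.

1.397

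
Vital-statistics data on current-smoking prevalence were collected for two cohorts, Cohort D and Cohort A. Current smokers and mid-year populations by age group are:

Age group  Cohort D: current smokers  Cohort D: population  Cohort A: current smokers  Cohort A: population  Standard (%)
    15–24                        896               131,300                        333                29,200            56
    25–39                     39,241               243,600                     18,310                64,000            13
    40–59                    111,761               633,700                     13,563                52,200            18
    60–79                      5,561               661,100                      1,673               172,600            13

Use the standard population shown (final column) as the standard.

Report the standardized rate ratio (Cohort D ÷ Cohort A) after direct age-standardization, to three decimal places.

0.629

Age-specific rates per 1,000 for Cohort D: 6.824, 161.088, 176.363, 8.412.
For Cohort A: 11.404, 286.094, 259.828, 9.693.
Standard weights: 0.56, 0.13, 0.18, 0.13.
Cohort D: 0.5600×6.824 + 0.1300×161.088 + 0.1800×176.363 + 0.1300×8.412 = 57.6017 per 1,000.
Cohort A: 0.5600×11.404 + 0.1300×286.094 + 0.1800×259.828 + 0.1300×9.693 = 91.6075 per 1,000.
Ratio = 57.6017 ÷ 91.6075 = 0.62879.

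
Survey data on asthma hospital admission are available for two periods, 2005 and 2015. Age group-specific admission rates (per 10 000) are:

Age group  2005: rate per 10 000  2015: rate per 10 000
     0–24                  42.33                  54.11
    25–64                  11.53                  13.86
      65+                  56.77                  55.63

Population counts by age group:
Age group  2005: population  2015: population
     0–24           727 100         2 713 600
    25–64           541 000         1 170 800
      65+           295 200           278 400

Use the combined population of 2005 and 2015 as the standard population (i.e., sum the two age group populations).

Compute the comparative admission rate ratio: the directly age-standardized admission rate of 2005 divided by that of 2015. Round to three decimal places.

Combined standard total = 5 726 100; weights = 0.6009, 0.2989, 0.1002.
2005: 0.6009×42.33 + 0.2989×11.53 + 0.1002×56.77 = 34.5689 per 10 000.
2015: 0.6009×54.11 + 0.2989×13.86 + 0.1002×55.63 = 42.2296 per 10 000.
Ratio = 34.5689 ÷ 42.2296 = 0.81859.

0.819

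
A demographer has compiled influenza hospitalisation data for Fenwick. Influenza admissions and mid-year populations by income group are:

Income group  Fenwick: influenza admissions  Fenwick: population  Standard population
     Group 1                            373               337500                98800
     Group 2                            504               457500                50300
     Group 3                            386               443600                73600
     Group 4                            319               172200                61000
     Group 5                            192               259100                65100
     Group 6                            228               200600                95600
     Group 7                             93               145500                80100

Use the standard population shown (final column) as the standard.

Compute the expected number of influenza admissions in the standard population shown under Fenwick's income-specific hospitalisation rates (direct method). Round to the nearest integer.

550

Income-specific rates per 100000 for Fenwick: 110.52, 110.16, 87.02, 185.25, 74.10, 113.66, 63.92.
Expected influenza admissions = Σ (standard pop × income-specific rate ÷ 100000)
= 98800×110.52/100000 + 50300×110.16/100000 + 73600×87.02/100000 + 61000×185.25/100000 + 65100×74.10/100000 + 95600×113.66/100000 + 80100×63.92/100000
= 109.19 + 55.41 + 64.04 + 113.00 + 48.24 + 108.66 + 51.20 = 549.75.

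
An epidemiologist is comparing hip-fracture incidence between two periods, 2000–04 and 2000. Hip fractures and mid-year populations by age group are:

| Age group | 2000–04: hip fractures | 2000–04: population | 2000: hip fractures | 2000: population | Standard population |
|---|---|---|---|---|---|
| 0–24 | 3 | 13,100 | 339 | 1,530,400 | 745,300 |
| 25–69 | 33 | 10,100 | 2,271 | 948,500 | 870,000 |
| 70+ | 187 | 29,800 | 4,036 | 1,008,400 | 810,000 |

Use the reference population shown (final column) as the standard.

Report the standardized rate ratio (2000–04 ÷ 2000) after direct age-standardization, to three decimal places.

1.475

Age-specific rates per 100,000 for 2000–04: 22.90, 326.73, 627.52.
For 2000: 22.15, 239.43, 400.24.
Standard total = 2,425,300; weights = 0.3073, 0.3587, 0.3340.
2000–04: 0.3073×22.90 + 0.3587×326.73 + 0.3340×627.52 = 333.8201 per 100,000.
2000: 0.3073×22.15 + 0.3587×239.43 + 0.3340×400.24 = 226.3665 per 100,000.
Ratio = 333.8201 ÷ 226.3665 = 1.47469.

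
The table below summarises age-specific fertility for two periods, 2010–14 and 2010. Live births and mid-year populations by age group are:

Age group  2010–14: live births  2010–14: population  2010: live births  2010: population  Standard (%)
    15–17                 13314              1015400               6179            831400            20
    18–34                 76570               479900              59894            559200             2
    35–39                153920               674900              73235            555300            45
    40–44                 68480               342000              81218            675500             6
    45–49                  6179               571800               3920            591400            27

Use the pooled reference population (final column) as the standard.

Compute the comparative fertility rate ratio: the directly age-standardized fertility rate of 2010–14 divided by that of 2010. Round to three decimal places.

Age-specific rates per 1000 for 2010–14: 13.112, 159.554, 228.063, 200.234, 10.806.
For 2010: 7.432, 107.107, 131.884, 120.234, 6.628.
Standard weights: 0.20, 0.02, 0.45, 0.06, 0.27.
2010–14: 0.2000×13.112 + 0.0200×159.554 + 0.4500×228.063 + 0.0600×200.234 + 0.2700×10.806 = 123.3737 per 1000.
2010: 0.2000×7.432 + 0.0200×107.107 + 0.4500×131.884 + 0.0600×120.234 + 0.2700×6.628 = 71.9799 per 1000.
Ratio = 123.3737 ÷ 71.9799 = 1.71400.

1.714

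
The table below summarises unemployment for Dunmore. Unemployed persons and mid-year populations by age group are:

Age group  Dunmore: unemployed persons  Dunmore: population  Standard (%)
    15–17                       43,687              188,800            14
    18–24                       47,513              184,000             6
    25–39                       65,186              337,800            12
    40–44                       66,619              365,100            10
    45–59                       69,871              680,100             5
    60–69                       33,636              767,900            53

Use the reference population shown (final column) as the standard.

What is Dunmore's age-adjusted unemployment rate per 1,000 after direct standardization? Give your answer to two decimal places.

Age-specific rates per 1,000 for Dunmore: 231.393, 258.223, 192.972, 182.468, 102.736, 43.803.
Standard weights: 0.14, 0.06, 0.12, 0.10, 0.05, 0.53.
Standardized rate: 0.1400×231.393 + 0.0600×258.223 + 0.1200×192.972 + 0.1000×182.468 + 0.0500×102.736 + 0.5300×43.803 = 117.6440 per 1,000.

117.64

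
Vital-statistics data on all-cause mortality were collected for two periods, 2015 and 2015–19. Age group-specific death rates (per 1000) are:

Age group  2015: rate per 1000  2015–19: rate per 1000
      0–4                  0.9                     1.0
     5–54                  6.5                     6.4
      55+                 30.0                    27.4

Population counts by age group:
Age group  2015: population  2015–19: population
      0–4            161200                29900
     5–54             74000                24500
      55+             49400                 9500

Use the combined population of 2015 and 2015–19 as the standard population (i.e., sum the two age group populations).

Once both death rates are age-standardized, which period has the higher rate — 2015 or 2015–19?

2015

Combined standard total = 348500; weights = 0.5484, 0.2826, 0.1690.
2015: 0.5484×0.9 + 0.2826×6.5 + 0.1690×30.0 = 7.4010 per 1000.
2015–19: 0.5484×1.0 + 0.2826×6.4 + 0.1690×27.4 = 6.9881 per 1000.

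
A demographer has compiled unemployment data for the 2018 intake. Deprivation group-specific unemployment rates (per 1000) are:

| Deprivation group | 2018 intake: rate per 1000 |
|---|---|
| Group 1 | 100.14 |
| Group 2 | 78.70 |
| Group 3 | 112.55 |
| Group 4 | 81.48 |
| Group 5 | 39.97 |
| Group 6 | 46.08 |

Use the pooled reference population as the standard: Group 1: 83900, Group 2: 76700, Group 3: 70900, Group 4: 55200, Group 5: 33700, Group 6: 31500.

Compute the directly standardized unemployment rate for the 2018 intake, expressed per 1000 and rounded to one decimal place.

84.4

Standard total = 351900; weights = 0.2384, 0.2180, 0.2015, 0.1569, 0.0958, 0.0895.
Standardized rate: 0.2384×100.14 + 0.2180×78.70 + 0.2015×112.55 + 0.1569×81.48 + 0.0958×39.97 + 0.0895×46.08 = 84.4389 per 1000.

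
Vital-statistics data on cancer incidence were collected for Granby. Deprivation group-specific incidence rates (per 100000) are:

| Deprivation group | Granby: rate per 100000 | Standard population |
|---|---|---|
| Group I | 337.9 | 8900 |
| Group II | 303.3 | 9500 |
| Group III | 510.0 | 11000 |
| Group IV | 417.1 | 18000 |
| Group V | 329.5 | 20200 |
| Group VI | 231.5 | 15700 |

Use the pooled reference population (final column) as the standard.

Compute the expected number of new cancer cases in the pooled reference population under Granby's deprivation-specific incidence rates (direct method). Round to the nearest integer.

Expected new cancer cases = Σ (standard pop × deprivation-specific rate ÷ 100000)
= 8900×337.9/100000 + 9500×303.3/100000 + 11000×510.0/100000 + 18000×417.1/100000 + 20200×329.5/100000 + 15700×231.5/100000
= 30.07 + 28.81 + 56.10 + 75.08 + 66.56 + 36.35 = 292.97.

293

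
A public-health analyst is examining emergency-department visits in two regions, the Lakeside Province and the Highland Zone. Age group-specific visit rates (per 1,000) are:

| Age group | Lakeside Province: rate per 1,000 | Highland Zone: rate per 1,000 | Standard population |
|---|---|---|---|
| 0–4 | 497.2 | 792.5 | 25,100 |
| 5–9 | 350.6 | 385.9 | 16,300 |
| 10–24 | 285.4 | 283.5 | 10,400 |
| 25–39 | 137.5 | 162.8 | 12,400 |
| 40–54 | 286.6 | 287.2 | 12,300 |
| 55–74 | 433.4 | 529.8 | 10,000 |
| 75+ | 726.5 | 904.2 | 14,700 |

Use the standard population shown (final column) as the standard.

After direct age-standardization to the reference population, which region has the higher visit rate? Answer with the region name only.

Standard total = 101,200; weights = 0.2480, 0.1611, 0.1028, 0.1225, 0.1215, 0.0988, 0.1453.
The Lakeside Province: 0.2480×497.2 + 0.1611×350.6 + 0.1028×285.4 + 0.1225×137.5 + 0.1215×286.6 + 0.0988×433.4 + 0.1453×726.5 = 409.1541 per 1,000.
The Highland Zone: 0.2480×792.5 + 0.1611×385.9 + 0.1028×283.5 + 0.1225×162.8 + 0.1215×287.2 + 0.0988×529.8 + 0.1453×904.2 = 526.3966 per 1,000.

Highland Zone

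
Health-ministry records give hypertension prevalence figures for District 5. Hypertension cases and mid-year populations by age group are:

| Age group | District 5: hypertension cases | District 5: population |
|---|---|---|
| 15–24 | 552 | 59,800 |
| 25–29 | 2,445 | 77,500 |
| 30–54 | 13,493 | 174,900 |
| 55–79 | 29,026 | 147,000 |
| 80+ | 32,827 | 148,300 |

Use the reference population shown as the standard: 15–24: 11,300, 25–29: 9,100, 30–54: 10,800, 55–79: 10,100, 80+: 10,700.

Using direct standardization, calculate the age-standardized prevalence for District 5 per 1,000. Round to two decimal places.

107.45

Age-specific rates per 1,000 for District 5: 9.231, 31.548, 77.147, 197.456, 221.355.
Standard total = 52,000; weights = 0.2173, 0.1750, 0.2077, 0.1942, 0.2058.
Standardized rate: 0.2173×9.231 + 0.1750×31.548 + 0.2077×77.147 + 0.1942×197.456 + 0.2058×221.355 = 107.4498 per 1,000.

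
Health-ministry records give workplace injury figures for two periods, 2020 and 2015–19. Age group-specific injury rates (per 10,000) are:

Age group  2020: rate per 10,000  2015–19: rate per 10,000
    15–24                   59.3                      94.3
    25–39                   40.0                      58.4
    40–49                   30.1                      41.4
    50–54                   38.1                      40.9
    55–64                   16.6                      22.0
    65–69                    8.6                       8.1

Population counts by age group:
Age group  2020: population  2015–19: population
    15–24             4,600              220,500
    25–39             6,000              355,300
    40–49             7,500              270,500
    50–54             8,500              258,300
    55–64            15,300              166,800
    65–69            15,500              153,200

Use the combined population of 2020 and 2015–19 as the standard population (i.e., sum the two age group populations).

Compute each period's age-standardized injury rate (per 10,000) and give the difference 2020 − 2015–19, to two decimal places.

Combined standard total = 1,482,000; weights = 0.1519, 0.2438, 0.1876, 0.1800, 0.1229, 0.1138.
2020: 0.1519×59.3 + 0.2438×40.0 + 0.1876×30.1 + 0.1800×38.1 + 0.1229×16.6 + 0.1138×8.6 = 34.2827 per 10,000.
2015–19: 0.1519×94.3 + 0.2438×58.4 + 0.1876×41.4 + 0.1800×40.9 + 0.1229×22.0 + 0.1138×8.1 = 47.3150 per 10,000.
Difference = 34.2827 − 47.3150 = -13.0323.

-13.03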